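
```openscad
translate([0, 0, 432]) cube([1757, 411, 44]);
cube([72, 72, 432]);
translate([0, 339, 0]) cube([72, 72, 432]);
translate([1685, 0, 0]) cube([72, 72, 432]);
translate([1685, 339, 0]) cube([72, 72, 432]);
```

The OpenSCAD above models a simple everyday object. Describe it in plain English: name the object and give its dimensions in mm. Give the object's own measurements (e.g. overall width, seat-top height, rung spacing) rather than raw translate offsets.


A bench: a 1757×411 mm seat slab, 44 mm thick, top at z = 476 mm, on four 72×72 mm square legs flush with the seat corners and standing on z = 0.


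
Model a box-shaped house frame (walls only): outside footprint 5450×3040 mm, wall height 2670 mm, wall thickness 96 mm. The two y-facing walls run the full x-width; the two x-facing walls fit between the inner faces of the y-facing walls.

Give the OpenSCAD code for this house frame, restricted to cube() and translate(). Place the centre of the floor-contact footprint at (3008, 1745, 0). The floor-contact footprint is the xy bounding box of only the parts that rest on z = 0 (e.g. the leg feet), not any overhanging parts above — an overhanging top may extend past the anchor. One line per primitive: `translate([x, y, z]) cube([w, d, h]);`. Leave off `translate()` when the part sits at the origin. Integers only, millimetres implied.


translate([283, 225, 0]) cube([5450, 96, 2670]);
translate([283, 3169, 0]) cube([5450, 96, 2670]);
translate([283, 321, 0]) cube([96, 2848, 2670]);
translate([5637, 321, 0]) cube([96, 2848, 2670]);


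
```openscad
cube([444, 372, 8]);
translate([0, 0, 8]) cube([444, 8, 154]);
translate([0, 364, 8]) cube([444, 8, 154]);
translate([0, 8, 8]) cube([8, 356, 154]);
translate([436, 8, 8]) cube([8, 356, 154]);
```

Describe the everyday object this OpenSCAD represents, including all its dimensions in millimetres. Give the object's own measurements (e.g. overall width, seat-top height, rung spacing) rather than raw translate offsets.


An open-topped rectangular box: outside dimensions 444×372×162 mm, with a uniform wall and base thickness of 8 mm. The base is a full 444×372 slab on the floor; four walls sit on top of the base. The front and back walls (the −y and +y sides) span the full width; the two side walls fit between them.


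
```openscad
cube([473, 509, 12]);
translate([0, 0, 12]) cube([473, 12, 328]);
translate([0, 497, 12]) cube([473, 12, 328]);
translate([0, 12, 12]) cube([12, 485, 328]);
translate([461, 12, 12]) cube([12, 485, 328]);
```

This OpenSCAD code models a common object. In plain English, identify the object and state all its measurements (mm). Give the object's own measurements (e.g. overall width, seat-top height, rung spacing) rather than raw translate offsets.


An open-topped rectangular box: outside dimensions 473×509×340 mm, with a uniform wall and base thickness of 12 mm. The base is a full 473×509 slab on the floor; four walls sit on top of the base. The front and back walls (the −y and +y sides) span the full width; the two side walls fit between them.


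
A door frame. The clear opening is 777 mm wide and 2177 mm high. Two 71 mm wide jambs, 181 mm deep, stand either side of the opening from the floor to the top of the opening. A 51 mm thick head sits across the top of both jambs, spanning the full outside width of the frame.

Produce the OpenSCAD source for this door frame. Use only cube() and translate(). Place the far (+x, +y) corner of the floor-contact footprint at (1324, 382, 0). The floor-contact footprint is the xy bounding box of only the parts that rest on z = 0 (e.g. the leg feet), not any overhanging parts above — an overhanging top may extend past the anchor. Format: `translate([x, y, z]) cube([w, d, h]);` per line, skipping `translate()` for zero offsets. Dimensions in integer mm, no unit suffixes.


translate([405, 201, 0]) cube([71, 181, 2177]);
translate([1253, 201, 0]) cube([71, 181, 2177]);
translate([405, 201, 2177]) cube([919, 181, 51]);


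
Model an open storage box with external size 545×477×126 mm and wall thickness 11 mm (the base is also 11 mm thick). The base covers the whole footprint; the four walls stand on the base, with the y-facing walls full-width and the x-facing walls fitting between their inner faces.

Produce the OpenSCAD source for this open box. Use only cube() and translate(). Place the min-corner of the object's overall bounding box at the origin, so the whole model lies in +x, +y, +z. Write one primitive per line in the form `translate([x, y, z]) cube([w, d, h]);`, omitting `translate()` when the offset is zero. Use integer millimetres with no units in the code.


cube([545, 477, 11]);
translate([0, 0, 11]) cube([545, 11, 115]);
translate([0, 466, 11]) cube([545, 11, 115]);
translate([0, 11, 11]) cube([11, 455, 115]);
translate([534, 11, 11]) cube([11, 455, 115]);


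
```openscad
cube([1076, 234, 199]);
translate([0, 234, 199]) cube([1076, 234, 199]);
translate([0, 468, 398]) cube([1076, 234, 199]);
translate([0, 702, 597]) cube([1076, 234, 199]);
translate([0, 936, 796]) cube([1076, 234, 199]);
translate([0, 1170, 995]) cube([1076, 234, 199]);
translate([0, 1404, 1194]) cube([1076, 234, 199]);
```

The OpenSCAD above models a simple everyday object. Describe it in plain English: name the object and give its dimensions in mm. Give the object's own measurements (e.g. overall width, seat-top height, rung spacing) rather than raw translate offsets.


A straight staircase of 7 solid steps. Each step is 1076 mm wide (x), 234 mm deep (y, the going) and 199 mm tall (the rise). The first step rests on the floor; each subsequent step sits one going further in +y and one rise higher in +z, directly behind and above the previous step with no overlap.


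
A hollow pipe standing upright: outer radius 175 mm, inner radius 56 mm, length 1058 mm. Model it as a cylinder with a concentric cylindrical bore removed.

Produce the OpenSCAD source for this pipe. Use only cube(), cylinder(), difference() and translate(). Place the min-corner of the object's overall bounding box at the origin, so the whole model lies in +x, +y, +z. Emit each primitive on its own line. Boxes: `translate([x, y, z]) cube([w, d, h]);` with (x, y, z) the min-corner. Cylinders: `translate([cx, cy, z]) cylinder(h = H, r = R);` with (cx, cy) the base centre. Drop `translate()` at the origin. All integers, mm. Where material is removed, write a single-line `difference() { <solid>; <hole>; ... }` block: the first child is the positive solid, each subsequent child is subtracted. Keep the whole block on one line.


difference() { translate([175, 175, 0]) cylinder(h = 1058, r = 175); translate([175, 175, 0]) cylinder(h = 1058, r = 56); }


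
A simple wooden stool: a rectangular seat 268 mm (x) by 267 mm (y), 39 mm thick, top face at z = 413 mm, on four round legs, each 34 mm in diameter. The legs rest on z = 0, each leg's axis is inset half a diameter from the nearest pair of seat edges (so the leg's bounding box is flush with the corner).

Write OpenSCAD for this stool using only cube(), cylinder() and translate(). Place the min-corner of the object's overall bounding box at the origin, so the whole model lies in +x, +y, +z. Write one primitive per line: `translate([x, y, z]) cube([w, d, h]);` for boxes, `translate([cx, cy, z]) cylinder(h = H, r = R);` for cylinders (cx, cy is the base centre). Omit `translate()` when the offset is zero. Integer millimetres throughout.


translate([0, 0, 374]) cube([268, 267, 39]);
translate([17, 17, 0]) cylinder(h = 374, r = 17);
translate([251, 17, 0]) cylinder(h = 374, r = 17);
translate([17, 250, 0]) cylinder(h = 374, r = 17);
translate([251, 250, 0]) cylinder(h = 374, r = 17);


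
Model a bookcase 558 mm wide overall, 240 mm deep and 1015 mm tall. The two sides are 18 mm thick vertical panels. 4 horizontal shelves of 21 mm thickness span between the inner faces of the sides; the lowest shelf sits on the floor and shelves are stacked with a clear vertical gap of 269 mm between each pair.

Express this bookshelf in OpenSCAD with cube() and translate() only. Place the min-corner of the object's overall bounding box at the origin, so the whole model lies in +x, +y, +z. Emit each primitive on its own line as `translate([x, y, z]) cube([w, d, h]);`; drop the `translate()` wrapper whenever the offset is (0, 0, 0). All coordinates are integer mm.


cube([18, 240, 1015]);
translate([540, 0, 0]) cube([18, 240, 1015]);
translate([18, 0, 0]) cube([522, 240, 21]);
translate([18, 0, 290]) cube([522, 240, 21]);
translate([18, 0, 580]) cube([522, 240, 21]);
translate([18, 0, 870]) cube([522, 240, 21]);


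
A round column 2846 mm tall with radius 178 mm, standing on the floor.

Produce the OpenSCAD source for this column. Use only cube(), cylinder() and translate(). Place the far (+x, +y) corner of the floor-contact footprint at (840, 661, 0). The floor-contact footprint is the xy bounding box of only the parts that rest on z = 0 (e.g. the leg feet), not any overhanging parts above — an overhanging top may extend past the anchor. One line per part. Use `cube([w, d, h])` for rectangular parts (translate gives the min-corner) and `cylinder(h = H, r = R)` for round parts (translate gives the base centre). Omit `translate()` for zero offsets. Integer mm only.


translate([662, 483, 0]) cylinder(h = 2846, r = 178);


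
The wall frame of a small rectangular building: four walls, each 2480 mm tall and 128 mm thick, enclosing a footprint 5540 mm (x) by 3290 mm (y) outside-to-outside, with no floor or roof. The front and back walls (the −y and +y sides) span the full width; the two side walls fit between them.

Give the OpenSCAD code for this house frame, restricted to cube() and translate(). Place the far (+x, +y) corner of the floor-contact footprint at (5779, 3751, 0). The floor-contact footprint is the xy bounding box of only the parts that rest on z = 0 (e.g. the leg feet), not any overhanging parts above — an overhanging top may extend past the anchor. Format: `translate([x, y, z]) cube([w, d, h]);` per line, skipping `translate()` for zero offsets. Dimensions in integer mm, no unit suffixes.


translate([239, 461, 0]) cube([5540, 128, 2480]);
translate([239, 3623, 0]) cube([5540, 128, 2480]);
translate([239, 589, 0]) cube([128, 3034, 2480]);
translate([5651, 589, 0]) cube([128, 3034, 2480]);


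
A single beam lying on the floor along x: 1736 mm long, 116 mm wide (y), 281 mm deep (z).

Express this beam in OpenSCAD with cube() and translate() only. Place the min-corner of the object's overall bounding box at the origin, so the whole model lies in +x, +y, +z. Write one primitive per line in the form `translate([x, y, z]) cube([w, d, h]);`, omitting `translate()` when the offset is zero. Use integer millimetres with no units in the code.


cube([1736, 116, 281]);


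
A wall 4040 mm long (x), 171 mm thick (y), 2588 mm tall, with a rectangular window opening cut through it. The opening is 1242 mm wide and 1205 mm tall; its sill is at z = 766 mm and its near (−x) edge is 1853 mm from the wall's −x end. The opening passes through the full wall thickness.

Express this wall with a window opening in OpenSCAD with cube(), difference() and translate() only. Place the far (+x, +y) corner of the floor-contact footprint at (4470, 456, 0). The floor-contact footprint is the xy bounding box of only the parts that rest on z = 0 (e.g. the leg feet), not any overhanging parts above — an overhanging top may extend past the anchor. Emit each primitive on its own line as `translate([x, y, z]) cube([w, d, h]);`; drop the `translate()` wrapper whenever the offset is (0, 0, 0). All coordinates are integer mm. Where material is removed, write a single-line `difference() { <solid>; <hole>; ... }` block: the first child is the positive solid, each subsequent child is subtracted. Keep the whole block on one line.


difference() { translate([430, 285, 0]) cube([4040, 171, 2588]); translate([2283, 285, 766]) cube([1242, 171, 1205]); }


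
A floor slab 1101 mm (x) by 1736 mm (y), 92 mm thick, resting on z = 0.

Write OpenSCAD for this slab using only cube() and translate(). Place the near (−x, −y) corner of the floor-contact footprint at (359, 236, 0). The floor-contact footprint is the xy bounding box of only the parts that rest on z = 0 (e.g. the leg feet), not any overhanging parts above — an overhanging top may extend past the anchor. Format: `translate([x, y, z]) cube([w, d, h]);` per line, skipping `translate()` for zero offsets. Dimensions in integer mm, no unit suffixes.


translate([359, 236, 0]) cube([1101, 1736, 92]);


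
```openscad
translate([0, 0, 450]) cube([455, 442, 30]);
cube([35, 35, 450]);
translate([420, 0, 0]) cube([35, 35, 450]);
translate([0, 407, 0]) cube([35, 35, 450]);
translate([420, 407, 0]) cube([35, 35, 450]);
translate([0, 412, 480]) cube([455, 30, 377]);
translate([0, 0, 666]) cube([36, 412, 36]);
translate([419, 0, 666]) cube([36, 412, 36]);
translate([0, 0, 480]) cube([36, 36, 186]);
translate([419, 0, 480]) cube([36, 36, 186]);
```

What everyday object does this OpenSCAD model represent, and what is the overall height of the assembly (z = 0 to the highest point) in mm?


A chair. The overall height is 857 mm.

A slab on four corner posts with a tall panel at the back — a chair. The seat slab sits at z = 450 with thickness 30, and the 377 mm backrest starts at the seat top, so the overall height is 450 + 30 + 377 = 857 mm.


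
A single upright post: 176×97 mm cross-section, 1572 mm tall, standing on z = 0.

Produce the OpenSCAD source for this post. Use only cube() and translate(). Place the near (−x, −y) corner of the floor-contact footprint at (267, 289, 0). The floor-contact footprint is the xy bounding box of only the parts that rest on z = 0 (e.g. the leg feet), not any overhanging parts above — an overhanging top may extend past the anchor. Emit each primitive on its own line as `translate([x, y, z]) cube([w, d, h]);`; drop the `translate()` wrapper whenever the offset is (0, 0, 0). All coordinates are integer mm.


translate([267, 289, 0]) cube([176, 97, 1572]);


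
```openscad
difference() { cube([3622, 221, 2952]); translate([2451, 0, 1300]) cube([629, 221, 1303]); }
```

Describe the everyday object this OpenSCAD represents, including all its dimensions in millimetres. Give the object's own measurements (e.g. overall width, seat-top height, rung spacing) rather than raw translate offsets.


A wall 3622 mm long (x), 221 mm thick (y), 2952 mm tall, with a rectangular window opening cut through it. The opening is 629 mm wide and 1303 mm tall; its sill is at z = 1300 mm and its near (−x) edge is 2451 mm from the wall's −x end. The opening passes through the full wall thickness.


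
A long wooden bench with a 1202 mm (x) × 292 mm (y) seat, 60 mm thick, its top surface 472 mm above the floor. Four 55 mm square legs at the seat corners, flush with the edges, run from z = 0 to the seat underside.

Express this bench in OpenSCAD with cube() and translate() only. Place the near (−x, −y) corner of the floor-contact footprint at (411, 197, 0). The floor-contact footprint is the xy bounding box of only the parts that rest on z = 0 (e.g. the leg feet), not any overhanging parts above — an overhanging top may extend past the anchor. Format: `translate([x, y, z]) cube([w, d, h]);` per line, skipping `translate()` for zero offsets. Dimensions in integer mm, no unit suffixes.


// leg_h = 472 − 60 = 412
translate([411, 197, 412]) cube([1202, 292, 60]);
translate([411, 197, 0]) cube([55, 55, 412]);
translate([411, 434, 0]) cube([55, 55, 412]);
translate([1558, 197, 0]) cube([55, 55, 412]);
translate([1558, 434, 0]) cube([55, 55, 412]);


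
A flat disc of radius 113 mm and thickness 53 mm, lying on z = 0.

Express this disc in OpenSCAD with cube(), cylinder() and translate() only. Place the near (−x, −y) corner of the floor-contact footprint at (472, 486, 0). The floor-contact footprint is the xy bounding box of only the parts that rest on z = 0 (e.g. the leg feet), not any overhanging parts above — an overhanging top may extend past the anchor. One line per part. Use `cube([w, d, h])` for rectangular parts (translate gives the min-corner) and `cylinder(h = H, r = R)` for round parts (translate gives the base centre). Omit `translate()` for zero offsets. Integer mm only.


translate([585, 599, 0]) cylinder(h = 53, r = 113);


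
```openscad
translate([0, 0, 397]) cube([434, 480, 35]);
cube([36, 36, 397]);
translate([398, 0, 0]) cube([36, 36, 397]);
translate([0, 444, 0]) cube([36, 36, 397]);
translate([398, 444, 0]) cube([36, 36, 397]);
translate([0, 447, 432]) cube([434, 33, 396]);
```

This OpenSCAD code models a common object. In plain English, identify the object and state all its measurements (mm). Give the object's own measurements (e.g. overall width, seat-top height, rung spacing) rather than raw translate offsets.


A chair. The seat is a 434×480×35 mm slab with its top at z = 432 mm, on four 36×36 mm corner legs (flush with the seat edges, standing on z = 0). A flat backrest 33 mm thick, 396 mm tall, spans the full seat width and rises from the seat top along its +y edge, rear face flush with the rear of the seat.


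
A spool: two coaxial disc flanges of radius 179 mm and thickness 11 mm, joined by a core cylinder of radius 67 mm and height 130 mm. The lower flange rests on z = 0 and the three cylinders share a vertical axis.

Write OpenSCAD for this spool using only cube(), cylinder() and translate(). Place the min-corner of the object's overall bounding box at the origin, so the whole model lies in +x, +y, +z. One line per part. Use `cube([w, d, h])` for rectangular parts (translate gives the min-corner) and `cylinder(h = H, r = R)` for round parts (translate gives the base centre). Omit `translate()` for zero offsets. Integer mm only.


translate([179, 179, 0]) cylinder(h = 11, r = 179);
translate([179, 179, 11]) cylinder(h = 130, r = 67);
translate([179, 179, 141]) cylinder(h = 11, r = 179);


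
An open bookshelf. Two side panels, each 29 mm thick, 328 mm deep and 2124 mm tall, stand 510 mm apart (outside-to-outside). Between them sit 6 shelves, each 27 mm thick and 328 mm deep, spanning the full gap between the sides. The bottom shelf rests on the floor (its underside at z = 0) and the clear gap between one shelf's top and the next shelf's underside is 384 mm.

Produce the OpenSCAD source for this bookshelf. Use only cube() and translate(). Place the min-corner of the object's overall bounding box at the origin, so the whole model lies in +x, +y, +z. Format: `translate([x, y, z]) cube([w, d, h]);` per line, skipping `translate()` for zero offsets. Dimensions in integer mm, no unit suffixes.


cube([29, 328, 2124]);
translate([481, 0, 0]) cube([29, 328, 2124]);
translate([29, 0, 0]) cube([452, 328, 27]);
translate([29, 0, 411]) cube([452, 328, 27]);
translate([29, 0, 822]) cube([452, 328, 27]);
translate([29, 0, 1233]) cube([452, 328, 27]);
translate([29, 0, 1644]) cube([452, 328, 27]);
translate([29, 0, 2055]) cube([452, 328, 27]);


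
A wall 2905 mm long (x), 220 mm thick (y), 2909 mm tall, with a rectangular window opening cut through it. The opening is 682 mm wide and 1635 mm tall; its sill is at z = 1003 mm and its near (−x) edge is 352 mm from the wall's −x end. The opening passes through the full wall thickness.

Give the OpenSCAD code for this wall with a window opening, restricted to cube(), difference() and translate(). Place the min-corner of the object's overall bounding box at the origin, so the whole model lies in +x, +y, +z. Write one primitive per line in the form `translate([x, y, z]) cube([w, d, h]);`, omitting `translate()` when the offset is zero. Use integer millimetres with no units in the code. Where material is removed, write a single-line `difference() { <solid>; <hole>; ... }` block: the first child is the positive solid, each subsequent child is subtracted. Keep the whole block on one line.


difference() { cube([2905, 220, 2909]); translate([352, 0, 1003]) cube([682, 220, 1635]); }


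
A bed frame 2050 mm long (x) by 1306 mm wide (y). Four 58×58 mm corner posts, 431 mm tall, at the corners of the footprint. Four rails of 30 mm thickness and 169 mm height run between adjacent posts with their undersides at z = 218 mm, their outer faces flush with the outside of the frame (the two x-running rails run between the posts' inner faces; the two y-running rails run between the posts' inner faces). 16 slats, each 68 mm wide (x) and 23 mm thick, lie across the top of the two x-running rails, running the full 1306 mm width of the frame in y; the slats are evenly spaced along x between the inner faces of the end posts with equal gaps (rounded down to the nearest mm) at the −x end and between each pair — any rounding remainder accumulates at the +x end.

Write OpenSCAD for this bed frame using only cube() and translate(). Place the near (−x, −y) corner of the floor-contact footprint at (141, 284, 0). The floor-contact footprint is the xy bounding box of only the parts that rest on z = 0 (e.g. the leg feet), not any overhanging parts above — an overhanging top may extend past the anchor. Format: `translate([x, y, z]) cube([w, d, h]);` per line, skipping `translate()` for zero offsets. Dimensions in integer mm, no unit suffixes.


translate([141, 284, 0]) cube([58, 58, 431]);
translate([141, 1532, 0]) cube([58, 58, 431]);
translate([2133, 284, 0]) cube([58, 58, 431]);
translate([2133, 1532, 0]) cube([58, 58, 431]);
translate([199, 284, 218]) cube([1934, 30, 169]);
translate([199, 1560, 218]) cube([1934, 30, 169]);
translate([141, 342, 218]) cube([30, 1190, 169]);
translate([2161, 342, 218]) cube([30, 1190, 169]);
translate([248, 284, 387]) cube([68, 1306, 23]);
translate([365, 284, 387]) cube([68, 1306, 23]);
translate([482, 284, 387]) cube([68, 1306, 23]);
translate([599, 284, 387]) cube([68, 1306, 23]);
translate([716, 284, 387]) cube([68, 1306, 23]);
translate([833, 284, 387]) cube([68, 1306, 23]);
translate([950, 284, 387]) cube([68, 1306, 23]);
translate([1067, 284, 387]) cube([68, 1306, 23]);
translate([1184, 284, 387]) cube([68, 1306, 23]);
translate([1301, 284, 387]) cube([68, 1306, 23]);
translate([1418, 284, 387]) cube([68, 1306, 23]);
translate([1535, 284, 387]) cube([68, 1306, 23]);
translate([1652, 284, 387]) cube([68, 1306, 23]);
translate([1769, 284, 387]) cube([68, 1306, 23]);
translate([1886, 284, 387]) cube([68, 1306, 23]);
translate([2003, 284, 387]) cube([68, 1306, 23]);


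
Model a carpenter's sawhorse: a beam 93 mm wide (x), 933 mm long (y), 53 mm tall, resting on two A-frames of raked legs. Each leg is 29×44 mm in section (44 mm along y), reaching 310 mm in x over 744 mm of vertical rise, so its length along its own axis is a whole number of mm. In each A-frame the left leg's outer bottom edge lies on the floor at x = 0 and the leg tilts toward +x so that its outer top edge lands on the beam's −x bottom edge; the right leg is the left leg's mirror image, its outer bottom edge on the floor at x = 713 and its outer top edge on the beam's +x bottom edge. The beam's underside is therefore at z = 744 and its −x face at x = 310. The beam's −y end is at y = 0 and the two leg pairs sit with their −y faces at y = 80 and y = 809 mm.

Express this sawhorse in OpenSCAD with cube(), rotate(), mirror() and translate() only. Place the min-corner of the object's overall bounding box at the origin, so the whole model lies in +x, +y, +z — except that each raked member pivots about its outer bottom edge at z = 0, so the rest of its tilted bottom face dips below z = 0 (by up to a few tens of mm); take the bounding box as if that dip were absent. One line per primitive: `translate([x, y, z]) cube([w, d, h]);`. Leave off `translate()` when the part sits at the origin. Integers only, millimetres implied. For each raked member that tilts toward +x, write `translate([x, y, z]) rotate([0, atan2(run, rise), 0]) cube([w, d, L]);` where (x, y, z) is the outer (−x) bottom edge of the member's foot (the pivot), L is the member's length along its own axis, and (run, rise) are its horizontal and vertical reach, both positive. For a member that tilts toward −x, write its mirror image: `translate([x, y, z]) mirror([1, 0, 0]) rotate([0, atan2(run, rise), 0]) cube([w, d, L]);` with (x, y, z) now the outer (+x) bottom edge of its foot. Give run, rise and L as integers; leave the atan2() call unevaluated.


translate([310, 0, 744]) cube([93, 933, 53]);
translate([0, 80, 0]) rotate([0, atan2(310, 744), 0]) cube([29, 44, 806]);
translate([713, 80, 0]) mirror([1, 0, 0]) rotate([0, atan2(310, 744), 0]) cube([29, 44, 806]);
translate([0, 809, 0]) rotate([0, atan2(310, 744), 0]) cube([29, 44, 806]);
translate([713, 809, 0]) mirror([1, 0, 0]) rotate([0, atan2(310, 744), 0]) cube([29, 44, 806]);


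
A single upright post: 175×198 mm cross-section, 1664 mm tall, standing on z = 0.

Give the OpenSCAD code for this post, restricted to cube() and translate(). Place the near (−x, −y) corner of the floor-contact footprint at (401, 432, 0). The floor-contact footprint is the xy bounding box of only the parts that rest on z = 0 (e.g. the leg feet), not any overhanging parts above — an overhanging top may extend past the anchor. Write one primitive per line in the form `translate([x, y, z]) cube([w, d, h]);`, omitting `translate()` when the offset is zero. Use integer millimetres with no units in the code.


translate([401, 432, 0]) cube([175, 198, 1664]);


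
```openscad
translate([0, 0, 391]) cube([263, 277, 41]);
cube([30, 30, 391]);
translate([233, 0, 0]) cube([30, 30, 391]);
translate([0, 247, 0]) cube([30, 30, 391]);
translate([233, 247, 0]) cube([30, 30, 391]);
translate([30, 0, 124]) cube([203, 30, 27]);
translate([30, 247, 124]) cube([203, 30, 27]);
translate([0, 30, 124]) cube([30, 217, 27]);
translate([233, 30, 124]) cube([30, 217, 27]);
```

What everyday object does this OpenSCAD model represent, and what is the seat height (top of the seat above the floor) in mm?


A stool. The seat height is 432 mm.

A 263×277×41 slab at z = 391 on four corner posts — a stool. The seat top is 391 + 41 = 432 mm.


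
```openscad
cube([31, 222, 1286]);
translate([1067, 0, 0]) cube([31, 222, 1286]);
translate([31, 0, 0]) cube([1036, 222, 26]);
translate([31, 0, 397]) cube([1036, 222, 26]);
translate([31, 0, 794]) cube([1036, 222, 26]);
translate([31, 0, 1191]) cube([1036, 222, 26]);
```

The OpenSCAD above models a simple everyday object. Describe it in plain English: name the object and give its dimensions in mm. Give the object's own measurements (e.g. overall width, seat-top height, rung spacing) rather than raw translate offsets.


An open bookshelf. Two side panels, each 31 mm thick, 222 mm deep and 1286 mm tall, stand 1098 mm apart (outside-to-outside). Between them sit 4 shelves, each 26 mm thick and 222 mm deep, spanning the full gap between the sides. The bottom shelf rests on the floor (its underside at z = 0) and the clear gap between one shelf's top and the next shelf's underside is 371 mm.


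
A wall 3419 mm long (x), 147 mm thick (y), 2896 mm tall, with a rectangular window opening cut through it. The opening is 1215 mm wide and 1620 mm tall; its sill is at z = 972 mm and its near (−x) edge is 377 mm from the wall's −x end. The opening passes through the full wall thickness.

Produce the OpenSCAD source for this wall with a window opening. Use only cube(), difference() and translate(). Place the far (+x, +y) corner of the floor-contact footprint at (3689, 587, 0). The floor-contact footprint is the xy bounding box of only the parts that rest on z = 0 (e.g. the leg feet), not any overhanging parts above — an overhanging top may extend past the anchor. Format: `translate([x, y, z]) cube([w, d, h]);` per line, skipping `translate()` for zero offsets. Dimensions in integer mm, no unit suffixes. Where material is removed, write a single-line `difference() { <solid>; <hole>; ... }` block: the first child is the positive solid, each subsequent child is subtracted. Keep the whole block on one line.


difference() { translate([270, 440, 0]) cube([3419, 147, 2896]); translate([647, 440, 972]) cube([1215, 147, 1620]); }


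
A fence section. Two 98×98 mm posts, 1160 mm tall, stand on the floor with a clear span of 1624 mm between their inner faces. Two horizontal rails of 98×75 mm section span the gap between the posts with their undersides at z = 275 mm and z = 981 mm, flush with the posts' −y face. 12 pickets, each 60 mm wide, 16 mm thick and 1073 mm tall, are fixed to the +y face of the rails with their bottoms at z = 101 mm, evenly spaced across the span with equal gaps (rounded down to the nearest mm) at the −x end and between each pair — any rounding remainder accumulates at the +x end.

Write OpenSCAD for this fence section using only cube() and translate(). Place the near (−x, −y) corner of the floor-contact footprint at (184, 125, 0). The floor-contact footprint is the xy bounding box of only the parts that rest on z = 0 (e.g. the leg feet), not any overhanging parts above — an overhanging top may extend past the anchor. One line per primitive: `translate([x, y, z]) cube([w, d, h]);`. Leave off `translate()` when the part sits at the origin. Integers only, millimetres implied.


translate([184, 125, 0]) cube([98, 98, 1160]);
translate([1906, 125, 0]) cube([98, 98, 1160]);
translate([282, 125, 275]) cube([1624, 98, 75]);
translate([282, 125, 981]) cube([1624, 98, 75]);
translate([351, 223, 101]) cube([60, 16, 1073]);
translate([480, 223, 101]) cube([60, 16, 1073]);
translate([609, 223, 101]) cube([60, 16, 1073]);
translate([738, 223, 101]) cube([60, 16, 1073]);
translate([867, 223, 101]) cube([60, 16, 1073]);
translate([996, 223, 101]) cube([60, 16, 1073]);
translate([1125, 223, 101]) cube([60, 16, 1073]);
translate([1254, 223, 101]) cube([60, 16, 1073]);
translate([1383, 223, 101]) cube([60, 16, 1073]);
translate([1512, 223, 101]) cube([60, 16, 1073]);
translate([1641, 223, 101]) cube([60, 16, 1073]);
translate([1770, 223, 101]) cube([60, 16, 1073]);


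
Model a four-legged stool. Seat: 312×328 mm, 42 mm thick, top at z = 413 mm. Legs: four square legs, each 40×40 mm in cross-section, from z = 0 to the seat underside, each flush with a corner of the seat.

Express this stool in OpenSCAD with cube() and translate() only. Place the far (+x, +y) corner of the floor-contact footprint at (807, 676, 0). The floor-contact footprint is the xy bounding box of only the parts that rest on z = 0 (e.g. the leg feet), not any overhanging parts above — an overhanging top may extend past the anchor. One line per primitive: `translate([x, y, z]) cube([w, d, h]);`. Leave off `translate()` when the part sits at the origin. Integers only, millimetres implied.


translate([495, 348, 371]) cube([312, 328, 42]);
translate([495, 348, 0]) cube([40, 40, 371]);
translate([767, 348, 0]) cube([40, 40, 371]);
translate([495, 636, 0]) cube([40, 40, 371]);
translate([767, 636, 0]) cube([40, 40, 371]);


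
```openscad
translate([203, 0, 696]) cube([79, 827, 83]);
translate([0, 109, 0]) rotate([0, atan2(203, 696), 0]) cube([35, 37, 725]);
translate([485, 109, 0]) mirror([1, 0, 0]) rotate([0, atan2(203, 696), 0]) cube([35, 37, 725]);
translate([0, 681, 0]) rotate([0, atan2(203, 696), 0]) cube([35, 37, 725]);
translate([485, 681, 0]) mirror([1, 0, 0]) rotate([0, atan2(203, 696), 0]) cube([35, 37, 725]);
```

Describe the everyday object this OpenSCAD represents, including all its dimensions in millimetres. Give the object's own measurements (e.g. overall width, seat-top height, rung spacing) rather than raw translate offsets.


A sawhorse. A 79×827×83 mm beam (x, y, z) sits on two A-frame leg pairs. Each pair is two raked legs of 35×37 mm section (37 mm along y) splaying symmetrically in x. Each leg rises 696 mm vertically over 203 mm of horizontal reach and is 725 mm long along its own axis. Every leg's outer bottom edge rests on the floor and its outer top edge meets a bottom edge of the beam — the left legs (tilting toward +x) meet the beam's −x bottom edge, the right legs (their mirror images, tilting toward −x) meet its +x bottom edge — so the leg tops tuck under the beam, the beam's underside is 696 mm above the floor, and the feet are 485 mm apart outside-to-outside with the beam centred between them. The two leg pairs are set in 109 mm from either end of the beam.


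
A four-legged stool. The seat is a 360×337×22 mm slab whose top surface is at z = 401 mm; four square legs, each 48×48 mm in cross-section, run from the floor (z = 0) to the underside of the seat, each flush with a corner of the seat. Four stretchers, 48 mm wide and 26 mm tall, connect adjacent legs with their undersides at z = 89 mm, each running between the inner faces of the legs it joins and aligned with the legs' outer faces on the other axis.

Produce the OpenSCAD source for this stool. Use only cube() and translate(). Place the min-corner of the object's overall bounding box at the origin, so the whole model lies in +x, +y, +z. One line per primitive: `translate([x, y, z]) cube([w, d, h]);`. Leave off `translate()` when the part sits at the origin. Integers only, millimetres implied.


translate([0, 0, 379]) cube([360, 337, 22]);
cube([48, 48, 379]);
translate([312, 0, 0]) cube([48, 48, 379]);
translate([0, 289, 0]) cube([48, 48, 379]);
translate([312, 289, 0]) cube([48, 48, 379]);
translate([48, 0, 89]) cube([264, 48, 26]);
translate([48, 289, 89]) cube([264, 48, 26]);
translate([0, 48, 89]) cube([48, 241, 26]);
translate([312, 48, 89]) cube([48, 241, 26]);


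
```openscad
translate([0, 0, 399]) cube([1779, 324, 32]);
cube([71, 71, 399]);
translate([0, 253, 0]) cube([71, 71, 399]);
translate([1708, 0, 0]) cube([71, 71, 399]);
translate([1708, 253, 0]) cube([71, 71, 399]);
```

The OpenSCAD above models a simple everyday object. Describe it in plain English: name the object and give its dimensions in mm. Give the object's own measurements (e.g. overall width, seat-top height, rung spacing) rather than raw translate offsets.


A bench: a 1779×324 mm seat slab, 32 mm thick, top at z = 431 mm, on four 71×71 mm square legs flush with the seat corners and standing on z = 0.


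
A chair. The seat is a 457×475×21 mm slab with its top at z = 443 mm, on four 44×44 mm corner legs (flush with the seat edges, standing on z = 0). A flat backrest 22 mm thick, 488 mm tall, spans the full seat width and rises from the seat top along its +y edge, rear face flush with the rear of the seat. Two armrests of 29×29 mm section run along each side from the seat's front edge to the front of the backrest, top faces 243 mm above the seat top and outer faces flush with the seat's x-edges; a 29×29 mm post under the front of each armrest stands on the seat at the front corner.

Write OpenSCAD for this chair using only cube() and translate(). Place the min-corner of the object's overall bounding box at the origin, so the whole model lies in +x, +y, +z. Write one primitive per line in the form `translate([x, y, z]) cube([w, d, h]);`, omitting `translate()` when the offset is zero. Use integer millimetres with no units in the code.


translate([0, 0, 422]) cube([457, 475, 21]);
cube([44, 44, 422]);
translate([413, 0, 0]) cube([44, 44, 422]);
translate([0, 431, 0]) cube([44, 44, 422]);
translate([413, 431, 0]) cube([44, 44, 422]);
translate([0, 453, 443]) cube([457, 22, 488]);
translate([0, 0, 657]) cube([29, 453, 29]);
translate([428, 0, 657]) cube([29, 453, 29]);
translate([0, 0, 443]) cube([29, 29, 214]);
translate([428, 0, 443]) cube([29, 29, 214]);


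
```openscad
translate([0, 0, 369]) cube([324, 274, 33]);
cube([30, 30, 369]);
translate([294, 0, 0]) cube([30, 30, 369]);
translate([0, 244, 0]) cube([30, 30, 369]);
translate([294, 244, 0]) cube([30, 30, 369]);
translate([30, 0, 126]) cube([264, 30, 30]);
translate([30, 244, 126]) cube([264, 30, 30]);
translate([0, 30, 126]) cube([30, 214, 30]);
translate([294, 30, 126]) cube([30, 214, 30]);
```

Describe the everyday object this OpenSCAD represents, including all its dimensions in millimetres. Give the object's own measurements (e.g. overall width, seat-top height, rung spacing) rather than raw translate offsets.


A simple wooden stool: a rectangular seat 324 mm (x) by 274 mm (y), 33 mm thick, top face at z = 402 mm, on four square legs, each 30×30 mm in cross-section. The legs rest on z = 0, each flush with a corner of the seat. Four stretchers, 30 mm wide and 30 mm tall, connect adjacent legs with their undersides at z = 126 mm, each running between the inner faces of the legs it joins and aligned with the legs' outer faces on the other axis.


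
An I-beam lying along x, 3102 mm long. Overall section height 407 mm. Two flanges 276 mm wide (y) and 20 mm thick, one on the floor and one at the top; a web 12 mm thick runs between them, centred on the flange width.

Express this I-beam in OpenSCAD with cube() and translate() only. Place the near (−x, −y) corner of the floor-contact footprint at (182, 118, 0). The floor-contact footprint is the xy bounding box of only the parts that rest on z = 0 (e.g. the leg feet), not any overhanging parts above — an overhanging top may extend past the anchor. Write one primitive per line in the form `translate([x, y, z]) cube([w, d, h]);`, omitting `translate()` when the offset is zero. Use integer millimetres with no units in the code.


translate([182, 118, 0]) cube([3102, 276, 20]);
translate([182, 250, 20]) cube([3102, 12, 367]);
translate([182, 118, 387]) cube([3102, 276, 20]);


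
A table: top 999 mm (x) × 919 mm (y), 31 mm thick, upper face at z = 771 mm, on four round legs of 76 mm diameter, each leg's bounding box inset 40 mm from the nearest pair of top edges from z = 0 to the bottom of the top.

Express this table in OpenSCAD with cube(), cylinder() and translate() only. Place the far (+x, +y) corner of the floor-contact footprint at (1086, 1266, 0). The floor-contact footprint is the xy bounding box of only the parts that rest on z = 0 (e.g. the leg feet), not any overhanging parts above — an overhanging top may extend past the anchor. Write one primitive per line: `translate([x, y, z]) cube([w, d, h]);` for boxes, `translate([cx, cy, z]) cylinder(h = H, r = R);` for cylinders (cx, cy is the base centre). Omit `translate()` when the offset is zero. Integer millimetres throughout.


translate([127, 387, 740]) cube([999, 919, 31]);
translate([205, 465, 0]) cylinder(h = 740, r = 38);
translate([1048, 465, 0]) cylinder(h = 740, r = 38);
translate([205, 1228, 0]) cylinder(h = 740, r = 38);
translate([1048, 1228, 0]) cylinder(h = 740, r = 38);


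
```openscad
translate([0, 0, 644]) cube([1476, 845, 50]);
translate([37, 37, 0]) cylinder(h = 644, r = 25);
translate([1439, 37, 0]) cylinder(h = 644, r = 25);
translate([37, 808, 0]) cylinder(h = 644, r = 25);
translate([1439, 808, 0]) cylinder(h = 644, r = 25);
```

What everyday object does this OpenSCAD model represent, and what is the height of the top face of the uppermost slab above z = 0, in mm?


A table. The table height is 694 mm.

A 1476×845×50 slab sits at z = 644 on four Ø50 mm round legs — a table. The top surface is at 644 + 50 = 694 mm.


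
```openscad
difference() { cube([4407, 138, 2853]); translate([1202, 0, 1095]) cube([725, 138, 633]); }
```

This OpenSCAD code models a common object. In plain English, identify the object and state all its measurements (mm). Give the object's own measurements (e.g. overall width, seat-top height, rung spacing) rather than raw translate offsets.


A wall 4407 mm long (x), 138 mm thick (y), 2853 mm tall, with a rectangular window opening cut through it. The opening is 725 mm wide and 633 mm tall; its sill is at z = 1095 mm and its near (−x) edge is 1202 mm from the wall's −x end. The opening passes through the full wall thickness.


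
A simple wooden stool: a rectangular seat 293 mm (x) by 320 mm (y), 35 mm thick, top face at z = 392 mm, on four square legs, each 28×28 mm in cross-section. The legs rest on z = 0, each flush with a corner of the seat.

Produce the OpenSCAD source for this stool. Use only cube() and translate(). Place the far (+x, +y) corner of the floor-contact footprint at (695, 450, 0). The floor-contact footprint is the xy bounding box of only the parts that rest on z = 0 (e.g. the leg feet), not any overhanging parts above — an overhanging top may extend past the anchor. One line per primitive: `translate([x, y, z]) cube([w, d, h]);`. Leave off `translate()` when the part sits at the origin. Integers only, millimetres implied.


translate([402, 130, 357]) cube([293, 320, 35]);
translate([402, 130, 0]) cube([28, 28, 357]);
translate([667, 130, 0]) cube([28, 28, 357]);
translate([402, 422, 0]) cube([28, 28, 357]);
translate([667, 422, 0]) cube([28, 28, 357]);
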